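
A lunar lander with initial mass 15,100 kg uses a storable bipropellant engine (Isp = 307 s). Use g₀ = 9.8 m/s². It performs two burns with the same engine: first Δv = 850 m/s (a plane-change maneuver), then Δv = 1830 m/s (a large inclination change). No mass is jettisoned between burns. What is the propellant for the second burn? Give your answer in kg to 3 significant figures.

propellant for the second burn ≈ 5190 kg

v_e = Isp · g₀ = 307 × 9.8 = 3008.6 m/s.
After the first burn: m = 15100 × exp(−850/3008.6) = 15100 × 0.75388 = 11,383.6 kg.
After the second burn: m = 11,383.6 × exp(−1830/3008.6) = 11,383.6 × 0.54430 = 6,196.09 kg.
Second-burn propellant = 11,383.6 − 6,196.09 = 5,187.51 kg.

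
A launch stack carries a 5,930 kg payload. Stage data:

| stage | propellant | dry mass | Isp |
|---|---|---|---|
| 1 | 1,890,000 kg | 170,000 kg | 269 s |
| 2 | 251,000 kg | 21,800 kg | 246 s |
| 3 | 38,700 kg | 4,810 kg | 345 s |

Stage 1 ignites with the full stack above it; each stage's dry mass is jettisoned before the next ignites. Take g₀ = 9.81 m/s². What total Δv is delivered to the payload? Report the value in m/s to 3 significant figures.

Δv ≈ 13000 m/s

Ignition mass of stage 1 = 1,890,000+170,000 + 251,000+21,800 + 38,700+4,810 + 5,930 = 2,382,240 kg.
Stage 1: m₀ = 2,382,240 kg, m_f = 2,382,240 − 1,890,000 = 492,240 kg; Δv = 269×9.81×ln(4.84) = 2638.9×1.5768 ≈ 4161 m/s.
Stage 2: m₀ = 322,240 kg, m_f = 322,240 − 251,000 = 71,240 kg; Δv = 246×9.81×ln(4.523) = 2413.3×1.5092 ≈ 3642 m/s.
Stage 3: m₀ = 49,440 kg, m_f = 49,440 − 38,700 = 10,740 kg; Δv = 345×9.81×ln(4.603) = 3384.5×1.5268 ≈ 5167 m/s.
Total Δv = 4161 + 3642 + 5167 = 12970 m/s.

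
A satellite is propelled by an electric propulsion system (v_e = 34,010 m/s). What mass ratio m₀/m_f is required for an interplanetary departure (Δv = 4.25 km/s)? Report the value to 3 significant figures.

By the Tsiolkovsky rocket equation, m₀/m_f = exp(Δv / v_e) = exp(4250 / 34010.0) = exp(0.1250) = 1.1331.

mass ratio ≈ 1.13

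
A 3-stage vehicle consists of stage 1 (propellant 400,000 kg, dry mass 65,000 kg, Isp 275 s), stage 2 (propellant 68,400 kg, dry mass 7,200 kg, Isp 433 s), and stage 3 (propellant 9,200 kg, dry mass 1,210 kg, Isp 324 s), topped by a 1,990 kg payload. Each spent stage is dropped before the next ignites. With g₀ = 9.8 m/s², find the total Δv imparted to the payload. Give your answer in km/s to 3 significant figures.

Ignition mass of stage 1 = 400,000+65,000 + 68,400+7,200 + 9,200+1,210 + 1,990 = 553,000 kg.
Stage 1: m₀ = 553,000 kg, m_f = 553,000 − 400,000 = 153,000 kg; Δv = 275×9.8×ln(3.614) = 2695.0×1.2849 ≈ 3463 m/s.
Stage 2: m₀ = 88,000 kg, m_f = 88,000 − 68,400 = 19,600 kg; Δv = 433×9.8×ln(4.49) = 4243.4×1.5018 ≈ 6373 m/s.
Stage 3: m₀ = 12,400 kg, m_f = 12,400 − 9,200 = 3,200 kg; Δv = 324×9.8×ln(3.875) = 3175.2×1.3545 ≈ 4301 m/s.
Total Δv = 3463 + 6373 + 4301 = 14137 m/s.

Δv ≈ 14.1 km/s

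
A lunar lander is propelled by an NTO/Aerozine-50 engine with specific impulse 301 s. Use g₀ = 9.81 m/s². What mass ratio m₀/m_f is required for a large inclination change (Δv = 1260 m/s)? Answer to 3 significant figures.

v_e = Isp · g₀ = 301 × 9.81 = 2952.8 m/s.
m₀/m_f = exp(Δv / v_e) = exp(1260 / 2952.8) = exp(0.4267) = 1.5322.

mass ratio ≈ 1.53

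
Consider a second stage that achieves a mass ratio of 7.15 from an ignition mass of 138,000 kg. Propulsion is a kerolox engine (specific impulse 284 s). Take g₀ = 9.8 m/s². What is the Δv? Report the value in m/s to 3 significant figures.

v_e = Isp · g₀ = 284 × 9.8 = 2783.2 m/s.
By the Tsiolkovsky rocket equation, Δv = v_e · ln(7.15) = 2783.2 × 1.9671 ≈ 5474.9 m/s.

Δv ≈ 5470 m/s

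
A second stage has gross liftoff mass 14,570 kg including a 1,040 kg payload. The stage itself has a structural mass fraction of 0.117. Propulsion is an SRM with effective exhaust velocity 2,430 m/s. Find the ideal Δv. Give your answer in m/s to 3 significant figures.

Stage wet mass = m₀ − payload = 14,570 − 1,040 = 13,530 kg.
Stage dry mass = ε × stage wet mass = 0.117 × 13,530 = 1,583.01 kg.
Burnout mass m_f = stage dry + payload = 1,583.01 + 1,040 = 2,623.01 kg.
From the ideal rocket equation, Δv = v_e · ln(14,570/2,623.01) = 2430.0 × ln(5.555) = 2430.0 × 1.7146 ≈ 4167 m/s.

Δv ≈ 4170 m/s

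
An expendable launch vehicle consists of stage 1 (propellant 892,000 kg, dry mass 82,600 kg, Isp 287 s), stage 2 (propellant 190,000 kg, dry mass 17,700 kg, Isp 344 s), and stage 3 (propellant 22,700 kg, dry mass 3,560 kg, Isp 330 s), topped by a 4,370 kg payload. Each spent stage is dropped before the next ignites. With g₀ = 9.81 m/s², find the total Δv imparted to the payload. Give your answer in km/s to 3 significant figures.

Δv ≈ 13.5 km/s

Ignition mass of stage 1 = 892,000+82,600 + 190,000+17,700 + 22,700+3,560 + 4,370 = 1,212,930 kg.
Stage 1: m₀ = 1,212,930 kg, m_f = 1,212,930 − 892,000 = 320,930 kg; Δv = 287×9.81×ln(3.779) = 2815.5×1.3296 ≈ 3743 m/s.
Stage 2: m₀ = 238,330 kg, m_f = 238,330 − 190,000 = 48,330 kg; Δv = 344×9.81×ln(4.931) = 3374.6×1.5956 ≈ 5385 m/s.
Stage 3: m₀ = 30,630 kg, m_f = 30,630 − 22,700 = 7,930 kg; Δv = 330×9.81×ln(3.863) = 3237.3×1.3513 ≈ 4375 m/s.
Total Δv = 3743 + 5385 + 4375 = 13503 m/s.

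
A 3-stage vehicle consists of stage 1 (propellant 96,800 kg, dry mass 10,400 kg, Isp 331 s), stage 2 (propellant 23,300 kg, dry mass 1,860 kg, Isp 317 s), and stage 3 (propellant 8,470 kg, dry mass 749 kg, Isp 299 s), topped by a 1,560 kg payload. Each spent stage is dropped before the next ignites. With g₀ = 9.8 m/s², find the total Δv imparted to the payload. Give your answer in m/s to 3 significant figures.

Δv ≈ 11400 m/s

Ignition mass of stage 1 = 96,800+10,400 + 23,300+1,860 + 8,470+749 + 1,560 = 143,139 kg.
Stage 1: m₀ = 143,139 kg, m_f = 143,139 − 96,800 = 46,339 kg; Δv = 331×9.8×ln(3.089) = 3243.8×1.1278 ≈ 3658 m/s.
Stage 2: m₀ = 35,939 kg, m_f = 35,939 − 23,300 = 12,639 kg; Δv = 317×9.8×ln(2.844) = 3106.6×1.0450 ≈ 3247 m/s.
Stage 3: m₀ = 10,779 kg, m_f = 10,779 − 8,470 = 2,309 kg; Δv = 299×9.8×ln(4.668) = 2930.2×1.5408 ≈ 4515 m/s.
Total Δv = 3658 + 3247 + 4515 = 11420 m/s.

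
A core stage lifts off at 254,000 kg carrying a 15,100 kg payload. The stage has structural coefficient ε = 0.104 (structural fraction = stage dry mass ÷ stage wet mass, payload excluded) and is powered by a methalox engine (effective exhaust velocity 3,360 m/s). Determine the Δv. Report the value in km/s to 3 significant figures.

Stage wet mass = m₀ − payload = 254,000 − 15,100 = 238,900 kg.
Stage dry mass = ε × stage wet mass = 0.104 × 238,900 = 24,845.6 kg.
Burnout mass m_f = stage dry + payload = 24,845.6 + 15,100 = 39,945.6 kg.
Using Δv = v_e ln(m₀/m_f): Δv = v_e · ln(254,000/39,945.6) = 3360.0 × ln(6.359) = 3360.0 × 1.8498 ≈ 6215 m/s.

Δv ≈ 6.22 km/s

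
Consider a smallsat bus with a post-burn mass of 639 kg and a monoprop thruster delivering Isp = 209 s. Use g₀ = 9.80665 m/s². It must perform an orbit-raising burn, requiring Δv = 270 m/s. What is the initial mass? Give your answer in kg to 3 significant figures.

initial mass ≈ 729 kg

v_e = Isp · g₀ = 209 × 9.80665 = 2049.6 m/s.
Rocket equation: m₀/m_f = exp(Δv / v_e) = exp(270 / 2049.6) = exp(0.1317) = 1.1408.
m₀ = m_f × 1.1408 = 639 × 1.1408 = 728.971 kg.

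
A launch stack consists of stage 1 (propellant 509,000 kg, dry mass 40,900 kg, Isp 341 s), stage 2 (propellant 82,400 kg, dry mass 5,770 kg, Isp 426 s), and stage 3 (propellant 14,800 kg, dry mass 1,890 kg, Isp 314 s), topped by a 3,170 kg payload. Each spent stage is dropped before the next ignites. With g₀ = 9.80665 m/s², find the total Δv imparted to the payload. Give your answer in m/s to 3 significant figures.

Ignition mass of stage 1 = 509,000+40,900 + 82,400+5,770 + 14,800+1,890 + 3,170 = 657,930 kg.
Stage 1: m₀ = 657,930 kg, m_f = 657,930 − 509,000 = 148,930 kg; Δv = 341×9.80665×ln(4.418) = 3344.1×1.4856 ≈ 4968 m/s.
Stage 2: m₀ = 108,030 kg, m_f = 108,030 − 82,400 = 25,630 kg; Δv = 426×9.80665×ln(4.215) = 4177.6×1.4386 ≈ 6010 m/s.
Stage 3: m₀ = 19,860 kg, m_f = 19,860 − 14,800 = 5,060 kg; Δv = 314×9.80665×ln(3.925) = 3079.3×1.3673 ≈ 4210 m/s.
Total Δv = 4968 + 6010 + 4210 = 15188 m/s.

Δv ≈ 15200 m/s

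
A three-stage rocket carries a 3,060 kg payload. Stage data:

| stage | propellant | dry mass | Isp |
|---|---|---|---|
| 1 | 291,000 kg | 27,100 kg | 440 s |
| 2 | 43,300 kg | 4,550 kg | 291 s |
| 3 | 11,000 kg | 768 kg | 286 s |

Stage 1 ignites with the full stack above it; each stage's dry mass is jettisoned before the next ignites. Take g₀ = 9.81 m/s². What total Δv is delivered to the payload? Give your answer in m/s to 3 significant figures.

Ignition mass of stage 1 = 291,000+27,100 + 43,300+4,550 + 11,000+768 + 3,060 = 380,778 kg.
Stage 1: m₀ = 380,778 kg, m_f = 380,778 − 291,000 = 89,778 kg; Δv = 440×9.81×ln(4.241) = 4316.4×1.4449 ≈ 6237 m/s.
Stage 2: m₀ = 62,678 kg, m_f = 62,678 − 43,300 = 19,378 kg; Δv = 291×9.81×ln(3.234) = 2854.7×1.1739 ≈ 3351 m/s.
Stage 3: m₀ = 14,828 kg, m_f = 14,828 − 11,000 = 3,828 kg; Δv = 286×9.81×ln(3.874) = 2805.7×1.3542 ≈ 3799 m/s.
Total Δv = 6237 + 3351 + 3799 = 13387 m/s.

Δv ≈ 13400 m/s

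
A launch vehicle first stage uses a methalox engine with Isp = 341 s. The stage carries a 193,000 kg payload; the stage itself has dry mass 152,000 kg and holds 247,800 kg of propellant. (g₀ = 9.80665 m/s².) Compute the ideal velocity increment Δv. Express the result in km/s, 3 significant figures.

v_e = Isp · g₀ = 341 × 9.80665 = 3344.1 m/s.
m₀ = payload + dry + propellant = 193,000 + 152,000 + 247,800 = 592,800 kg.
m_f = payload + dry = 193,000 + 152,000 = 345,000 kg.
Using Δv = v_e ln(m₀/m_f): Δv = v_e · ln(m₀/m_f) = 3344.1 × ln(1.718) = 3344.1 × 0.5413 ≈ 1810.2 m/s.

Δv ≈ 1.81 km/s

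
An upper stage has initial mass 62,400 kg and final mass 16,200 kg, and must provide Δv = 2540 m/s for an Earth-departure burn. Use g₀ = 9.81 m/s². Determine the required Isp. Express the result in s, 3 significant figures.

Isp ≈ 192 s

ln(m₀/m_f) = ln(62400/16200) = ln(3.852) = 1.3486.
By the Tsiolkovsky rocket equation, v_e = Δv / ln(m₀/m_f) = 2540 / 1.3486 = 1883.5 m/s.
Isp = v_e / g₀ = 1883.5 / 9.81 = 192.0 s.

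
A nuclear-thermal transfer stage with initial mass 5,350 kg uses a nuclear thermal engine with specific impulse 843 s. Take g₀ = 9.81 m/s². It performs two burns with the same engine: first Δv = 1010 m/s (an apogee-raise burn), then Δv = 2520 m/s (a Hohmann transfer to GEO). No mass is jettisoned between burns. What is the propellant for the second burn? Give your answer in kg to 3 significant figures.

v_e = Isp · g₀ = 843 × 9.81 = 8269.8 m/s.
After the first burn: m = 5350 × exp(−1010/8269.8) = 5350 × 0.88503 = 4,734.91 kg.
After the second burn: m = 4,734.91 × exp(−2520/8269.8) = 4,734.91 × 0.73733 = 3,491.19 kg.
Second-burn propellant = 4,734.91 − 3,491.19 = 1,243.72 kg.

propellant for the second burn ≈ 1240 kg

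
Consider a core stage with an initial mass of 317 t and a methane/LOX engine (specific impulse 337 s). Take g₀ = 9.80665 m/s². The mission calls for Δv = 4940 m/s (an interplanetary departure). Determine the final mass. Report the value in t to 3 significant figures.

final mass ≈ 71.1 t

v_e = Isp · g₀ = 337 × 9.80665 = 3304.8 m/s.
By the Tsiolkovsky rocket equation, m₀/m_f = exp(Δv / v_e) = exp(4940 / 3304.8) = exp(1.4948) = 4.4583.
m_f = m₀ / 4.4583 = 317 / 4.4583 = 71.1033 t.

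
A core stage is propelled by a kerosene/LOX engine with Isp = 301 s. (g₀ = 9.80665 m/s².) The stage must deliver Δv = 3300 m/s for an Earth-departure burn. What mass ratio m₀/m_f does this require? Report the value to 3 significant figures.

v_e = Isp · g₀ = 301 × 9.80665 = 2951.8 m/s.
m₀/m_f = exp(Δv / v_e) = exp(3300 / 2951.8) = exp(1.1180) = 3.0586.

mass ratio ≈ 3.06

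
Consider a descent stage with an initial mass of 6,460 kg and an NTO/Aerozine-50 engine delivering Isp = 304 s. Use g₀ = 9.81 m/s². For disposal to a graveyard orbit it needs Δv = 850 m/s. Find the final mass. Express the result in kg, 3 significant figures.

final mass ≈ 4860 kg

v_e = Isp · g₀ = 304 × 9.81 = 2982.2 m/s.
From the ideal rocket equation, m₀/m_f = exp(Δv / v_e) = exp(850 / 2982.2) = exp(0.2850) = 1.3298.
m_f = m₀ / 1.3298 = 6,460 / 1.3298 = 4,857.87 kg.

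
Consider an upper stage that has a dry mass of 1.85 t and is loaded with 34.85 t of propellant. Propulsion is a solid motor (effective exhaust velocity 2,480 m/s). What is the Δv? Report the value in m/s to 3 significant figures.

Δv ≈ 7410 m/s

m₀ = m_dry + m_prop = 1.85 + 34.85 = 36.7 t.
Δv = v_e · ln(m₀/m_f) = 2480.0 × ln(19.84) = 2480.0 × 2.9876 ≈ 7409.2 m/s.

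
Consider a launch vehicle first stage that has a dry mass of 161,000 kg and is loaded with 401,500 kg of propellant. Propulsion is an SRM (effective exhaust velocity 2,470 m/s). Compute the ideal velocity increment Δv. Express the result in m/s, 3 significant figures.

Δv ≈ 3090 m/s

m₀ = m_dry + m_prop = 161,000 + 401,500 = 562,500 kg.
Δv = v_e · ln(m₀/m_f) = 2470.0 × ln(3.494) = 2470.0 × 1.2510 ≈ 3089.9 m/s.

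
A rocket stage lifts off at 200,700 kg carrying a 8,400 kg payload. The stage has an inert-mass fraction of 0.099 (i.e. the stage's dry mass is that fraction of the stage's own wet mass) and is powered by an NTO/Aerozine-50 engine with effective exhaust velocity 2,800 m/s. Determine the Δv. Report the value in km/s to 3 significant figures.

Stage wet mass = m₀ − payload = 200,700 − 8,400 = 192,300 kg.
Stage dry mass = ε × stage wet mass = 0.099 × 192,300 = 19,037.7 kg.
Burnout mass m_f = stage dry + payload = 19,037.7 + 8,400 = 27,437.7 kg.
By the Tsiolkovsky rocket equation, Δv = v_e · ln(200,700/27,437.7) = 2800.0 × ln(7.315) = 2800.0 × 1.9899 ≈ 5572 m/s.

Δv ≈ 5.57 km/s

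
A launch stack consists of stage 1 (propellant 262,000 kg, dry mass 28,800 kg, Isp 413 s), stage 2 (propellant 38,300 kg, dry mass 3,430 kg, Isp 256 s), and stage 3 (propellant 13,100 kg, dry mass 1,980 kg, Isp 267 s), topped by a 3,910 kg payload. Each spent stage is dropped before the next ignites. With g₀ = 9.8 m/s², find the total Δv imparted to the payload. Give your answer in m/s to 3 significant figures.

Δv ≈ 11100 m/s

Ignition mass of stage 1 = 262,000+28,800 + 38,300+3,430 + 13,100+1,980 + 3,910 = 351,520 kg.
Stage 1: m₀ = 351,520 kg, m_f = 351,520 − 262,000 = 89,520 kg; Δv = 413×9.8×ln(3.927) = 4047.4×1.3678 ≈ 5536 m/s.
Stage 2: m₀ = 60,720 kg, m_f = 60,720 − 38,300 = 22,420 kg; Δv = 256×9.8×ln(2.708) = 2508.8×0.9963 ≈ 2500 m/s.
Stage 3: m₀ = 18,990 kg, m_f = 18,990 − 13,100 = 5,890 kg; Δv = 267×9.8×ln(3.224) = 2616.6×1.1707 ≈ 3063 m/s.
Total Δv = 5536 + 2500 + 3063 = 11099 m/s.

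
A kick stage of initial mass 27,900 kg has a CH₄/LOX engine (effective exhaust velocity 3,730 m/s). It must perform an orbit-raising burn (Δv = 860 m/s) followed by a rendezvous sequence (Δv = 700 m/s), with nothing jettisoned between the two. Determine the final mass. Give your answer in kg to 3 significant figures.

After the first burn: m = 27900 × exp(−860/3730.0) = 27900 × 0.79409 = 22,155.1 kg.
After the second burn: m = 22,155.1 × exp(−700/3730.0) = 22,155.1 × 0.82889 = 18,364.1 kg.

final mass ≈ 18400 kg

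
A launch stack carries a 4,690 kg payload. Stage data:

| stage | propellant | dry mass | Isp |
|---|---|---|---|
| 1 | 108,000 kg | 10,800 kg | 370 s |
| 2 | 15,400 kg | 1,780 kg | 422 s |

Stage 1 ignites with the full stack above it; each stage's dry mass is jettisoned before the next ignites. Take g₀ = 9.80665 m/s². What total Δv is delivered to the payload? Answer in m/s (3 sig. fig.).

Δv ≈ 10300 m/s

Ignition mass of stage 1 = 108,000+10,800 + 15,400+1,780 + 4,690 = 140,670 kg.
Stage 1: m₀ = 140,670 kg, m_f = 140,670 − 108,000 = 32,670 kg; Δv = 370×9.80665×ln(4.306) = 3628.5×1.4600 ≈ 5297 m/s.
Stage 2: m₀ = 21,870 kg, m_f = 21,870 − 15,400 = 6,470 kg; Δv = 422×9.80665×ln(3.38) = 4138.4×1.2179 ≈ 5040 m/s.
Total Δv = 5297 + 5040 = 10337 m/s.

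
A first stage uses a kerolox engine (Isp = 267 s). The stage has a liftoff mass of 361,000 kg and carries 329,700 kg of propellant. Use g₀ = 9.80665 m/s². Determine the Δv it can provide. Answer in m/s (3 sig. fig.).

v_e = Isp · g₀ = 267 × 9.80665 = 2618.4 m/s.
m_f = m₀ − m_prop = 361,000 − 329,700 = 31,300 kg.
By the Tsiolkovsky rocket equation, Δv = v_e · ln(m₀/m_f) = 2618.4 × ln(11.53) = 2618.4 × 2.4453 ≈ 6402.6 m/s.

Δv ≈ 6400 m/s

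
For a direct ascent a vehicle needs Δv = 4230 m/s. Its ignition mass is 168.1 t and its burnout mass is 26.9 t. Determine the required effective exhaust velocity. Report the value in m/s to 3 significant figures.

ln(m₀/m_f) = ln(168100/26900) = ln(6.249) = 1.8324.
Rocket equation: v_e = Δv / ln(m₀/m_f) = 4230 / 1.8324 = 2308.4 m/s.

v_e ≈ 2310 m/s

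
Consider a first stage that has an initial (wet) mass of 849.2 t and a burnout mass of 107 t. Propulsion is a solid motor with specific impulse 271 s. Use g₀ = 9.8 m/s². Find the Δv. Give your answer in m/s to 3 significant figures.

v_e = Isp · g₀ = 271 × 9.8 = 2655.8 m/s.
By the Tsiolkovsky rocket equation, Δv = v_e · ln(m₀/m_f) = 2655.8 × ln(7.936) = 2655.8 × 2.0715 ≈ 5501.4 m/s.

Δv ≈ 5500 m/s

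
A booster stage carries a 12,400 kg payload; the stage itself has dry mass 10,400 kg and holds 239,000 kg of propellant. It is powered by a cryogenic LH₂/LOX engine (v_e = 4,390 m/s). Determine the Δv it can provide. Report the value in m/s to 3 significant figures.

m₀ = payload + dry + propellant = 12,400 + 10,400 + 239,000 = 261,800 kg.
m_f = payload + dry = 12,400 + 10,400 = 22,800 kg.
Δv = v_e · ln(m₀/m_f) = 4390.0 × ln(11.48) = 4390.0 × 2.4408 ≈ 10715.2 m/s.

Δv ≈ 10700 m/s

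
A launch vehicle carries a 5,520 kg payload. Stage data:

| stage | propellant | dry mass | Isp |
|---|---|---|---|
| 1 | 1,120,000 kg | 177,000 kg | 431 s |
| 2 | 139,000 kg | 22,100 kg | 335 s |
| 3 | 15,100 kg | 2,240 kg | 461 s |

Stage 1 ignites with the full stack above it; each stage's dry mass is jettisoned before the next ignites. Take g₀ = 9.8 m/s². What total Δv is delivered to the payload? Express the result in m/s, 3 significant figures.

Ignition mass of stage 1 = 1,120,000+177,000 + 139,000+22,100 + 15,100+2,240 + 5,520 = 1,480,960 kg.
Stage 1: m₀ = 1,480,960 kg, m_f = 1,480,960 − 1,120,000 = 360,960 kg; Δv = 431×9.8×ln(4.103) = 4223.8×1.4117 ≈ 5963 m/s.
Stage 2: m₀ = 183,960 kg, m_f = 183,960 − 139,000 = 44,960 kg; Δv = 335×9.8×ln(4.092) = 3283.0×1.4089 ≈ 4626 m/s.
Stage 3: m₀ = 22,860 kg, m_f = 22,860 − 15,100 = 7,760 kg; Δv = 461×9.8×ln(2.946) = 4517.8×1.0804 ≈ 4881 m/s.
Total Δv = 5963 + 4626 + 4881 = 15470 m/s.

Δv ≈ 15500 m/s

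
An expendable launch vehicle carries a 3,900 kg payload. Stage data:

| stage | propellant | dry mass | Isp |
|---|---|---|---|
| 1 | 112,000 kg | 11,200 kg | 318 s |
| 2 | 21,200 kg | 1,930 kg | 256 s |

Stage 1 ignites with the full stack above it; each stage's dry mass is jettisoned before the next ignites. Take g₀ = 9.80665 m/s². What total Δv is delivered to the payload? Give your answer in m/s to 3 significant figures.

Δv ≈ 8120 m/s

Ignition mass of stage 1 = 112,000+11,200 + 21,200+1,930 + 3,900 = 150,230 kg.
Stage 1: m₀ = 150,230 kg, m_f = 150,230 − 112,000 = 38,230 kg; Δv = 318×9.80665×ln(3.93) = 3118.5×1.3685 ≈ 4268 m/s.
Stage 2: m₀ = 27,030 kg, m_f = 27,030 − 21,200 = 5,830 kg; Δv = 256×9.80665×ln(4.636) = 2510.5×1.5339 ≈ 3851 m/s.
Total Δv = 4268 + 3851 = 8119 m/s.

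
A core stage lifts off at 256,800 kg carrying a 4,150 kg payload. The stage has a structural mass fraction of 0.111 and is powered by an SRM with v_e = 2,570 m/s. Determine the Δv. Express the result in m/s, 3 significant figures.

Stage wet mass = m₀ − payload = 256,800 − 4,150 = 252,650 kg.
Stage dry mass = ε × stage wet mass = 0.111 × 252,650 = 28,044.2 kg.
Burnout mass m_f = stage dry + payload = 28,044.2 + 4,150 = 32,194.2 kg.
Rocket equation: Δv = v_e · ln(256,800/32,194.2) = 2570.0 × ln(7.977) = 2570.0 × 2.0765 ≈ 5337 m/s.

Δv ≈ 5340 m/s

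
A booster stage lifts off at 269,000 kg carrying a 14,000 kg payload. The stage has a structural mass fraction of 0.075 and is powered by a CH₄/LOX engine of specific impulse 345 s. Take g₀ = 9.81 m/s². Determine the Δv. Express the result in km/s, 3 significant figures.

Δv ≈ 7.09 km/s

Stage wet mass = m₀ − payload = 269,000 − 14,000 = 255,000 kg.
Stage dry mass = ε × stage wet mass = 0.075 × 255,000 = 19,125 kg.
Burnout mass m_f = stage dry + payload = 19,125 + 14,000 = 33,125 kg.
v_e = Isp · g₀ = 345 × 9.81 = 3384.5 m/s.
Δv = v_e · ln(269,000/33,125) = 3384.5 × ln(8.121) = 3384.5 × 2.0944 ≈ 7088 m/s.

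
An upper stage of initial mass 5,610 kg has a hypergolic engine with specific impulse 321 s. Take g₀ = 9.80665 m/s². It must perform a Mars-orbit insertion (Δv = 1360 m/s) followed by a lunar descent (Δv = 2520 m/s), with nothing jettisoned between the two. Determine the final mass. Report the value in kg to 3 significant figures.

final mass ≈ 1640 kg

v_e = Isp · g₀ = 321 × 9.80665 = 3147.9 m/s.
After the first burn: m = 5610 × exp(−1360/3147.9) = 5610 × 0.64919 = 3,641.96 kg.
After the second burn: m = 3,641.96 × exp(−2520/3147.9) = 3,641.96 × 0.44909 = 1,635.57 kg.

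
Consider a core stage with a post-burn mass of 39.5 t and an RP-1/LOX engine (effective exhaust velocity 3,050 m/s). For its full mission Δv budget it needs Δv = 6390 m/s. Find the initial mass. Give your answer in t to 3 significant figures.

Rocket equation: m₀/m_f = exp(Δv / v_e) = exp(6390 / 3050.0) = exp(2.0951) = 8.1261.
m₀ = m_f × 8.1261 = 39.5 × 8.1261 = 320.981 t.

initial mass ≈ 321 t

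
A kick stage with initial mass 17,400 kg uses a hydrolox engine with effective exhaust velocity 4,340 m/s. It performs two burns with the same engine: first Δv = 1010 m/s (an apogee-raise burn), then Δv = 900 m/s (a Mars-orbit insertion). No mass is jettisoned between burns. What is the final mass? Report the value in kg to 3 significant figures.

After the first burn: m = 17400 × exp(−1010/4340.0) = 17400 × 0.79238 = 13,787.4 kg.
After the second burn: m = 13,787.4 × exp(−900/4340.0) = 13,787.4 × 0.81272 = 11,205.3 kg.

final mass ≈ 11200 kg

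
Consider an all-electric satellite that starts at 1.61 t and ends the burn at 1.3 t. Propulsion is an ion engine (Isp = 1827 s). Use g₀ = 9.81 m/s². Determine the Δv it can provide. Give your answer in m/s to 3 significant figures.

Δv ≈ 3830 m/s

v_e = Isp · g₀ = 1827 × 9.81 = 17922.9 m/s.
Rocket equation: Δv = v_e · ln(m₀/m_f) = 17922.9 × ln(1.238) = 17922.9 × 0.2139 ≈ 3833.2 m/s.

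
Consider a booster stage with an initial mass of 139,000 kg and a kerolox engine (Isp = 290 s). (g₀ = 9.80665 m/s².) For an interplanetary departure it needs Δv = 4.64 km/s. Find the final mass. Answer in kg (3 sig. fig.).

v_e = Isp · g₀ = 290 × 9.80665 = 2843.9 m/s.
Rocket equation: m₀/m_f = exp(Δv / v_e) = exp(4640 / 2843.9) = exp(1.6315) = 5.1118.
m_f = m₀ / 5.1118 = 139,000 / 5.1118 = 27,192 kg.

final mass ≈ 27200 kg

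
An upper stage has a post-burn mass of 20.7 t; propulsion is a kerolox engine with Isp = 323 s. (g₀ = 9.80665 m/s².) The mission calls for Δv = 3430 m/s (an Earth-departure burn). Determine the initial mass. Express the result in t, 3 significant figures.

v_e = Isp · g₀ = 323 × 9.80665 = 3167.5 m/s.
By the Tsiolkovsky rocket equation, m₀/m_f = exp(Δv / v_e) = exp(3430 / 3167.5) = exp(1.0829) = 2.9531.
m₀ = m_f × 2.9531 = 20.7 × 2.9531 = 61.1292 t.

initial mass ≈ 61.1 t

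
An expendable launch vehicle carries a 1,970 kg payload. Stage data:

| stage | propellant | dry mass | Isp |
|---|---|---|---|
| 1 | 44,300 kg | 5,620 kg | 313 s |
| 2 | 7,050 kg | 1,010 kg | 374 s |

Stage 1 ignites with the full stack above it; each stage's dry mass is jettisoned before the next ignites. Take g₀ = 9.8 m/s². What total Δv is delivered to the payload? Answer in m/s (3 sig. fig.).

Ignition mass of stage 1 = 44,300+5,620 + 7,050+1,010 + 1,970 = 59,950 kg.
Stage 1: m₀ = 59,950 kg, m_f = 59,950 − 44,300 = 15,650 kg; Δv = 313×9.8×ln(3.831) = 3067.4×1.3430 ≈ 4120 m/s.
Stage 2: m₀ = 10,030 kg, m_f = 10,030 − 7,050 = 2,980 kg; Δv = 374×9.8×ln(3.366) = 3665.2×1.2137 ≈ 4448 m/s.
Total Δv = 4120 + 4448 = 8568 m/s.

Δv ≈ 8570 m/s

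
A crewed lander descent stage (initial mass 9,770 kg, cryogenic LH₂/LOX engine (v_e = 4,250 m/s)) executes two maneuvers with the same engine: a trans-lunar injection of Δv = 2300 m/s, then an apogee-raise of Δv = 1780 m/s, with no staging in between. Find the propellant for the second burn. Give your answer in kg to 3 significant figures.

After the first burn: m = 9770 × exp(−2300/4250.0) = 9770 × 0.58206 = 5,686.73 kg.
After the second burn: m = 5,686.73 × exp(−1780/4250.0) = 5,686.73 × 0.65782 = 3,740.84 kg.
Second-burn propellant = 5,686.73 − 3,740.84 = 1,945.89 kg.

propellant for the second burn ≈ 1950 kg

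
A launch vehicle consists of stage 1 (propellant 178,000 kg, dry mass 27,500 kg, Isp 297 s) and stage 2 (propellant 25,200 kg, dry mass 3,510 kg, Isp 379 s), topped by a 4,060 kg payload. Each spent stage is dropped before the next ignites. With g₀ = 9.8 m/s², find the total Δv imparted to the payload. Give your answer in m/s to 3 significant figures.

Δv ≈ 9440 m/s

Ignition mass of stage 1 = 178,000+27,500 + 25,200+3,510 + 4,060 = 238,270 kg.
Stage 1: m₀ = 238,270 kg, m_f = 238,270 − 178,000 = 60,270 kg; Δv = 297×9.8×ln(3.953) = 2910.6×1.3746 ≈ 4001 m/s.
Stage 2: m₀ = 32,770 kg, m_f = 32,770 − 25,200 = 7,570 kg; Δv = 379×9.8×ln(4.329) = 3714.2×1.4653 ≈ 5442 m/s.
Total Δv = 4001 + 5442 = 9443 m/s.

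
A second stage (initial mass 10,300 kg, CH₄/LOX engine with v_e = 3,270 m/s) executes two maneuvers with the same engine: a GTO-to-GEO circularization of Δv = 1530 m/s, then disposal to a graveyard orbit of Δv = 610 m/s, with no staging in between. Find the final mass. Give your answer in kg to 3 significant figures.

final mass ≈ 5350 kg

After the first burn: m = 10300 × exp(−1530/3270.0) = 10300 × 0.62632 = 6,451.1 kg.
After the second burn: m = 6,451.1 × exp(−610/3270.0) = 6,451.1 × 0.82982 = 5,353.25 kg.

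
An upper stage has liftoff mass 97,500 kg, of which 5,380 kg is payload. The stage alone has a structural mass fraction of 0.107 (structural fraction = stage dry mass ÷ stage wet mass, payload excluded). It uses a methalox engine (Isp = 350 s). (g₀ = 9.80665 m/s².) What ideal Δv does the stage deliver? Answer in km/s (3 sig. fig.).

Δv ≈ 6.37 km/s

Stage wet mass = m₀ − payload = 97,500 − 5,380 = 92,120 kg.
Stage dry mass = ε × stage wet mass = 0.107 × 92,120 = 9,856.84 kg.
Burnout mass m_f = stage dry + payload = 9,856.84 + 5,380 = 15,236.84 kg.
v_e = Isp · g₀ = 350 × 9.80665 = 3432.3 m/s.
Δv = v_e · ln(97,500/15,236.84) = 3432.3 × ln(6.399) = 3432.3 × 1.8561 ≈ 6371 m/s.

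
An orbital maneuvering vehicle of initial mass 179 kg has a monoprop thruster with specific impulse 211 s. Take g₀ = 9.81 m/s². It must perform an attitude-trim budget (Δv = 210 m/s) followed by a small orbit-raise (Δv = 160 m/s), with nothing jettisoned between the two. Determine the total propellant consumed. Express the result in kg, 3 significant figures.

v_e = Isp · g₀ = 211 × 9.81 = 2069.9 m/s.
After the first burn: m = 179 × exp(−210/2069.9) = 179 × 0.90352 = 161.73 kg.
After the second burn: m = 161.73 × exp(−160/2069.9) = 161.73 × 0.92561 = 149.699 kg.
Total propellant = m₀ − m_final = 179 − 149.699 = 29.301 kg.

total propellant consumed ≈ 29.3 kg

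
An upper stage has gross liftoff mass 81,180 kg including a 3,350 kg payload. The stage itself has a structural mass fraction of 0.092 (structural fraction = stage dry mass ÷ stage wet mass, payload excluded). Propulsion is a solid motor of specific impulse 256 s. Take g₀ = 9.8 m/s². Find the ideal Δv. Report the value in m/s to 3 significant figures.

Stage wet mass = m₀ − payload = 81,180 − 3,350 = 77,830 kg.
Stage dry mass = ε × stage wet mass = 0.092 × 77,830 = 7,160.36 kg.
Burnout mass m_f = stage dry + payload = 7,160.36 + 3,350 = 10,510.36 kg.
v_e = Isp · g₀ = 256 × 9.8 = 2508.8 m/s.
Δv = v_e · ln(81,180/10,510.36) = 2508.8 × ln(7.724) = 2508.8 × 2.0443 ≈ 5129 m/s.

Δv ≈ 5130 m/s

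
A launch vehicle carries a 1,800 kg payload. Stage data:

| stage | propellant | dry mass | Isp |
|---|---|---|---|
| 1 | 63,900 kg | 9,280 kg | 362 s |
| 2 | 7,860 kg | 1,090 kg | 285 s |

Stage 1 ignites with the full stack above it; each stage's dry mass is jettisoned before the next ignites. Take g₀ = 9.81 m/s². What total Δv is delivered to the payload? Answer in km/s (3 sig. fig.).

Δv ≈ 8.76 km/s

Ignition mass of stage 1 = 63,900+9,280 + 7,860+1,090 + 1,800 = 83,930 kg.
Stage 1: m₀ = 83,930 kg, m_f = 83,930 − 63,900 = 20,030 kg; Δv = 362×9.81×ln(4.19) = 3551.2×1.4328 ≈ 5088 m/s.
Stage 2: m₀ = 10,750 kg, m_f = 10,750 − 7,860 = 2,890 kg; Δv = 285×9.81×ln(3.72) = 2795.9×1.3136 ≈ 3673 m/s.
Total Δv = 5088 + 3673 = 8761 m/s.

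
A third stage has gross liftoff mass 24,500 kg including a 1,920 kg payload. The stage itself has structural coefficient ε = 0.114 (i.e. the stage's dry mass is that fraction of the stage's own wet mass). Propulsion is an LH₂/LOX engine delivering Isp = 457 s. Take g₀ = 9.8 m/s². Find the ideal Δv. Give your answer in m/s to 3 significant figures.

Δv ≈ 7600 m/s

Stage wet mass = m₀ − payload = 24,500 − 1,920 = 22,580 kg.
Stage dry mass = ε × stage wet mass = 0.114 × 22,580 = 2,574.12 kg.
Burnout mass m_f = stage dry + payload = 2,574.12 + 1,920 = 4,494.12 kg.
v_e = Isp · g₀ = 457 × 9.8 = 4478.6 m/s.
From the ideal rocket equation, Δv = v_e · ln(24,500/4,494.12) = 4478.6 × ln(5.452) = 4478.6 × 1.6959 ≈ 7595 m/s.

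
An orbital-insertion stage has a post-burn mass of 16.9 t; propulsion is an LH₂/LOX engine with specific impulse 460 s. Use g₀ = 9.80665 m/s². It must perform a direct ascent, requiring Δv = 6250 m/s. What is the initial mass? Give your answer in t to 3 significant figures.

v_e = Isp · g₀ = 460 × 9.80665 = 4511.1 m/s.
m₀/m_f = exp(Δv / v_e) = exp(6250 / 4511.1) = exp(1.3855) = 3.9968.
m₀ = m_f × 3.9968 = 16.9 × 3.9968 = 67.5459 t.

initial mass ≈ 67.5 t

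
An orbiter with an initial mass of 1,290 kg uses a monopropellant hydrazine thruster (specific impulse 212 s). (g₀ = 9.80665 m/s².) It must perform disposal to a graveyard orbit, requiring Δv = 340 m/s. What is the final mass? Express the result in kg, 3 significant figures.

v_e = Isp · g₀ = 212 × 9.80665 = 2079.0 m/s.
m₀/m_f = exp(Δv / v_e) = exp(340 / 2079.0) = exp(0.1635) = 1.1777.
m_f = m₀ / 1.1777 = 1,290 / 1.1777 = 1,095.36 kg.

final mass ≈ 1100 kg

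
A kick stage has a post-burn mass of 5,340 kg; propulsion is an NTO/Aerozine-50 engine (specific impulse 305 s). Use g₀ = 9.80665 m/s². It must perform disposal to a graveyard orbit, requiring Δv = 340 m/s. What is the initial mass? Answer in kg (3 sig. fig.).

initial mass ≈ 5980 kg

v_e = Isp · g₀ = 305 × 9.80665 = 2991.0 m/s.
m₀/m_f = exp(Δv / v_e) = exp(340 / 2991.0) = exp(0.1137) = 1.1204.
m₀ = m_f × 1.1204 = 5,340 × 1.1204 = 5,982.94 kg.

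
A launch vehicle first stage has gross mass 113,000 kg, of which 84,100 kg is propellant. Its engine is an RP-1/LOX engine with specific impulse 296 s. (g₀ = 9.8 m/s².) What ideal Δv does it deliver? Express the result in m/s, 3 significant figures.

Δv ≈ 3960 m/s

v_e = Isp · g₀ = 296 × 9.8 = 2900.8 m/s.
m_f = m₀ − m_prop = 113,000 − 84,100 = 28,900 kg.
Rocket equation: Δv = v_e · ln(m₀/m_f) = 2900.8 × ln(3.91) = 2900.8 × 1.3635 ≈ 3955.4 m/s.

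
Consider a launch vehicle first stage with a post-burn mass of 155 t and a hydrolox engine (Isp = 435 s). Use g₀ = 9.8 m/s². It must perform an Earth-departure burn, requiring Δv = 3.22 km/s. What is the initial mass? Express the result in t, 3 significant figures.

initial mass ≈ 330 t

v_e = Isp · g₀ = 435 × 9.8 = 4263.0 m/s.
Using Δv = v_e ln(m₀/m_f): m₀/m_f = exp(Δv / v_e) = exp(3220 / 4263.0) = exp(0.7553) = 2.1283.
m₀ = m_f × 2.1283 = 155 × 2.1283 = 329.887 t.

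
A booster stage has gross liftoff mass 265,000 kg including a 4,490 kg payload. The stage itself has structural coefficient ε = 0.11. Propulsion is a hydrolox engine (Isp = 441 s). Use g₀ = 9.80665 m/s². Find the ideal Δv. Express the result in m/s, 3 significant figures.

Stage wet mass = m₀ − payload = 265,000 − 4,490 = 260,510 kg.
Stage dry mass = ε × stage wet mass = 0.11 × 260,510 = 28,656.1 kg.
Burnout mass m_f = stage dry + payload = 28,656.1 + 4,490 = 33,146.1 kg.
v_e = Isp · g₀ = 441 × 9.80665 = 4324.7 m/s.
By the Tsiolkovsky rocket equation, Δv = v_e · ln(265,000/33,146.1) = 4324.7 × ln(7.995) = 4324.7 × 2.0788 ≈ 8990 m/s.

Δv ≈ 8990 m/s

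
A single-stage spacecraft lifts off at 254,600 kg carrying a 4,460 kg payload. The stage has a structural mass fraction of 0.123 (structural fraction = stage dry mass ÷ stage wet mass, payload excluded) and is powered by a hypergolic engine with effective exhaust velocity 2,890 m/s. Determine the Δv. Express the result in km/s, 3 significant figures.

Δv ≈ 5.72 km/s

Stage wet mass = m₀ − payload = 254,600 − 4,460 = 250,140 kg.
Stage dry mass = ε × stage wet mass = 0.123 × 250,140 = 30,767.2 kg.
Burnout mass m_f = stage dry + payload = 30,767.2 + 4,460 = 35,227.2 kg.
From the ideal rocket equation, Δv = v_e · ln(254,600/35,227.2) = 2890.0 × ln(7.227) = 2890.0 × 1.9779 ≈ 5716 m/s.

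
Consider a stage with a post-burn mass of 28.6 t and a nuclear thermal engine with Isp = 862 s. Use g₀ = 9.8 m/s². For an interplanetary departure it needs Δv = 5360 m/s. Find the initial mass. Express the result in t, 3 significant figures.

initial mass ≈ 53.9 t

v_e = Isp · g₀ = 862 × 9.8 = 8447.6 m/s.
m₀/m_f = exp(Δv / v_e) = exp(5360 / 8447.6) = exp(0.6345) = 1.8861.
m₀ = m_f × 1.8861 = 28.6 × 1.8861 = 53.9425 t.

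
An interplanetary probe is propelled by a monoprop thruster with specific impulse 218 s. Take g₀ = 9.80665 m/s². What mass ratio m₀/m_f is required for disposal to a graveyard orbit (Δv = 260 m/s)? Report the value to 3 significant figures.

mass ratio ≈ 1.13

v_e = Isp · g₀ = 218 × 9.80665 = 2137.8 m/s.
m₀/m_f = exp(Δv / v_e) = exp(260 / 2137.8) = exp(0.1216) = 1.1293.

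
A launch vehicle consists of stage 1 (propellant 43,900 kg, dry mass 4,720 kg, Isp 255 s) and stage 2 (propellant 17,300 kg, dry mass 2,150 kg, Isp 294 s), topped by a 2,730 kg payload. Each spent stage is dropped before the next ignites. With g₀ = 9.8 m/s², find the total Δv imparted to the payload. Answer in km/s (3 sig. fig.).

Ignition mass of stage 1 = 43,900+4,720 + 17,300+2,150 + 2,730 = 70,800 kg.
Stage 1: m₀ = 70,800 kg, m_f = 70,800 − 43,900 = 26,900 kg; Δv = 255×9.8×ln(2.632) = 2499.0×0.9677 ≈ 2418 m/s.
Stage 2: m₀ = 22,180 kg, m_f = 22,180 − 17,300 = 4,880 kg; Δv = 294×9.8×ln(4.545) = 2881.2×1.5140 ≈ 4362 m/s.
Total Δv = 2418 + 4362 = 6780 m/s.

Δv ≈ 6.78 km/s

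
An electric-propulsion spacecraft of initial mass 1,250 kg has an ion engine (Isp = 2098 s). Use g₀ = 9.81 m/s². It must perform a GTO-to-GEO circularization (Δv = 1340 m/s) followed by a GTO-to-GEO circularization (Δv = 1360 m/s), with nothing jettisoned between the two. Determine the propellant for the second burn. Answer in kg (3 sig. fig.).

propellant for the second burn ≈ 74.9 kg

v_e = Isp · g₀ = 2098 × 9.81 = 20581.4 m/s.
After the first burn: m = 1250 × exp(−1340/20581.4) = 1250 × 0.93697 = 1,171.21 kg.
After the second burn: m = 1,171.21 × exp(−1360/20581.4) = 1,171.21 × 0.93606 = 1,096.32 kg.
Second-burn propellant = 1,171.21 − 1,096.32 = 74.89 kg.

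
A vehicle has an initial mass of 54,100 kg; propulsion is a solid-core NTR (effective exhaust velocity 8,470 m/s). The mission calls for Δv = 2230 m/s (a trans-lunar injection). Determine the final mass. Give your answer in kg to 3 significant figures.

m₀/m_f = exp(Δv / v_e) = exp(2230 / 8470.0) = exp(0.2633) = 1.3012.
m_f = m₀ / 1.3012 = 54,100 / 1.3012 = 41,577 kg.

final mass ≈ 41600 kg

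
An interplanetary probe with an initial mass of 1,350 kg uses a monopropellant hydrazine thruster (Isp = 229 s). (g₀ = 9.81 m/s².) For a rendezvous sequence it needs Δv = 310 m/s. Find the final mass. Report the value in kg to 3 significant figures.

final mass ≈ 1180 kg

v_e = Isp · g₀ = 229 × 9.81 = 2246.5 m/s.
m₀/m_f = exp(Δv / v_e) = exp(310 / 2246.5) = exp(0.1380) = 1.1480.
m_f = m₀ / 1.1480 = 1,350 / 1.1480 = 1,175.96 kg.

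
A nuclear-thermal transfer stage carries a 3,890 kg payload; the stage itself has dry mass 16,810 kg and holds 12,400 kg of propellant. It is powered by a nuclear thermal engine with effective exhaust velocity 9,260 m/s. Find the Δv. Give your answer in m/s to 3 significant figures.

m₀ = payload + dry + propellant = 3,890 + 16,810 + 12,400 = 33,100 kg.
m_f = payload + dry = 3,890 + 16,810 = 20,700 kg.
By the Tsiolkovsky rocket equation, Δv = v_e · ln(m₀/m_f) = 9260.0 × ln(1.599) = 9260.0 × 0.4694 ≈ 4346.6 m/s.

Δv ≈ 4350 m/s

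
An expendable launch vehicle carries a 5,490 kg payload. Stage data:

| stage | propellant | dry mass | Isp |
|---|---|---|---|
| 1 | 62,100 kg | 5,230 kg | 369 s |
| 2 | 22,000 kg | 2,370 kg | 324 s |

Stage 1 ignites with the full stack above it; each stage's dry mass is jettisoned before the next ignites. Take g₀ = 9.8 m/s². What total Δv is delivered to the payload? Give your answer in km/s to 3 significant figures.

Δv ≈ 7.92 km/s

Ignition mass of stage 1 = 62,100+5,230 + 22,000+2,370 + 5,490 = 97,190 kg.
Stage 1: m₀ = 97,190 kg, m_f = 97,190 − 62,100 = 35,090 kg; Δv = 369×9.8×ln(2.77) = 3616.2×1.0188 ≈ 3684 m/s.
Stage 2: m₀ = 29,860 kg, m_f = 29,860 − 22,000 = 7,860 kg; Δv = 324×9.8×ln(3.799) = 3175.2×1.3347 ≈ 4238 m/s.
Total Δv = 3684 + 4238 = 7922 m/s.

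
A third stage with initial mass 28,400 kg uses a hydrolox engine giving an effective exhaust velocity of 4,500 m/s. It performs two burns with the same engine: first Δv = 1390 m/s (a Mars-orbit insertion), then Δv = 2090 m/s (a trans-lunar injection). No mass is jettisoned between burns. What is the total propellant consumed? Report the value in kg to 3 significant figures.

total propellant consumed ≈ 15300 kg

After the first burn: m = 28400 × exp(−1390/4500.0) = 28400 × 0.73426 = 20,853 kg.
After the second burn: m = 20,853 × exp(−2090/4500.0) = 20,853 × 0.62848 = 13,105.7 kg.
Total propellant = m₀ − m_final = 28400 − 13,105.7 = 15,294.3 kg.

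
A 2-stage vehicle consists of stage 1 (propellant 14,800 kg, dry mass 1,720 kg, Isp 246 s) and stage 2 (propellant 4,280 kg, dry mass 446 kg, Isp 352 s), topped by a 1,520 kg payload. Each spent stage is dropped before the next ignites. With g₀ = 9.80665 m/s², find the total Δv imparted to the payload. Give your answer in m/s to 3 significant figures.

Δv ≈ 6520 m/s

Ignition mass of stage 1 = 14,800+1,720 + 4,280+446 + 1,520 = 22,766 kg.
Stage 1: m₀ = 22,766 kg, m_f = 22,766 − 14,800 = 7,966 kg; Δv = 246×9.80665×ln(2.858) = 2412.4×1.0501 ≈ 2533 m/s.
Stage 2: m₀ = 6,246 kg, m_f = 6,246 − 4,280 = 1,966 kg; Δv = 352×9.80665×ln(3.177) = 3451.9×1.1559 ≈ 3990 m/s.
Total Δv = 2533 + 3990 = 6523 m/s.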